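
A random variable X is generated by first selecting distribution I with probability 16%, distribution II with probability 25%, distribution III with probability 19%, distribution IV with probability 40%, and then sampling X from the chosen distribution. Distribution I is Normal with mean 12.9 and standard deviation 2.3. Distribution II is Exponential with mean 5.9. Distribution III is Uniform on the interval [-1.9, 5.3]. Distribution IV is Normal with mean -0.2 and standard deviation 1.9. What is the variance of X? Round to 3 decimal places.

Per component, I: μ=12.9, E[X²]=171.7; II: μ=5.9, E[X²]=69.62; III: μ=1.7, E[X²]=7.21; IV: μ=-0.2, E[X²]=3.65.
E[X] = 0.16·12.9 + 0.25·5.9 + 0.19·1.7 + 0.4·-0.2 = 3.782.
E[X²] = 0.16·171.7 + 0.25·69.62 + 0.19·7.21 + 0.4·3.65 = 47.7069.
Var(X) = E[X²] − (E[X])² = 47.7069 − 14.3035 = 33.4034.

33.403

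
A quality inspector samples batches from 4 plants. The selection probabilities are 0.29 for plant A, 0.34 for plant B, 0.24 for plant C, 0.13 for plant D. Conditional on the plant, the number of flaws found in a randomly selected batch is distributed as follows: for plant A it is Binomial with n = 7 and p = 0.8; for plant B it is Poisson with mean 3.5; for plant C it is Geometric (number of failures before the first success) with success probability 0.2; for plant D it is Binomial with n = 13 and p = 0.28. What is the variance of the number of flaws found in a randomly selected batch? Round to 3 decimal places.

Per component, A: μ=5.6, E[X²]=32.48; B: μ=3.5, E[X²]=15.75; C: μ=4, E[X²]=36; D: μ=3.64, E[X²]=15.8704.
E[X] = 0.29·5.6 + 0.34·3.5 + 0.24·4 + 0.13·3.64 = 4.2472.
E[X²] = 0.29·32.48 + 0.34·15.75 + 0.24·36 + 0.13·15.8704 = 25.4774.
Var(X) = E[X²] − (E[X])² = 25.4774 − 18.0387 = 7.43864.

7.439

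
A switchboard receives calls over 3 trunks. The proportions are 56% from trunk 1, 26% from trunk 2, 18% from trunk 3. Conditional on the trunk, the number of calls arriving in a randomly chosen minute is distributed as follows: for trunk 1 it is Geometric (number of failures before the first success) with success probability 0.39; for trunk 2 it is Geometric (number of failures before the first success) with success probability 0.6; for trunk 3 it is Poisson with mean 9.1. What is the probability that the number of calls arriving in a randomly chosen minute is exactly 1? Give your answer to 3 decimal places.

0.196

Conditional on each trunk, P(X = 1): 1: 0.2379; 2: 0.24; 3: 0.00101616.
By total probability, P(X = 1) = 0.56·0.2379 + 0.26·0.24 + 0.18·0.00101616 = 0.195807.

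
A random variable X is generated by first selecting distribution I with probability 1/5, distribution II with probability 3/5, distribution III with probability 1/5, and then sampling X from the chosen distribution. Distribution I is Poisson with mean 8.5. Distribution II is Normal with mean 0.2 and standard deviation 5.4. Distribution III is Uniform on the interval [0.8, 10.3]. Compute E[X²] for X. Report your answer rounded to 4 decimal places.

For each component E[X²] = Var + (mean)², giving I: 80.75; II: 29.2; III: 38.3233.
Overall E[X²] = 0.2·80.75 + 0.6·29.2 + 0.2·38.3233 = 41.3347.

41.3347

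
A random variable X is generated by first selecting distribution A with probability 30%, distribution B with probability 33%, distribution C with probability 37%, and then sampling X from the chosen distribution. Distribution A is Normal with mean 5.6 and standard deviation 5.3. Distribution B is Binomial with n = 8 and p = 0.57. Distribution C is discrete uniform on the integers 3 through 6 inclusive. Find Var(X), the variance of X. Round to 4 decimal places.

Per component, A: μ=5.6, E[X²]=59.45; B: μ=4.56, E[X²]=22.7544; C: μ=4.5, E[X²]=21.5.
E[X] = 0.3·5.6 + 0.33·4.56 + 0.37·4.5 = 4.8498.
E[X²] = 0.3·59.45 + 0.33·22.7544 + 0.37·21.5 = 33.299.
Var(X) = E[X²] − (E[X])² = 33.299 − 23.5206 = 9.77839.

9.7784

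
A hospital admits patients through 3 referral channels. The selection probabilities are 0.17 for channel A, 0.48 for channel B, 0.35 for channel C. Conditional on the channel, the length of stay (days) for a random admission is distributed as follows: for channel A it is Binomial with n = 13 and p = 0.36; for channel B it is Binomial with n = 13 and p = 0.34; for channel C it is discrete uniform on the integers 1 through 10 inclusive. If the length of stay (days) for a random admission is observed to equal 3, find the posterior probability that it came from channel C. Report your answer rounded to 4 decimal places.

0.2401

Likelihoods P(X=3 | ·): A: 0.153841; B: 0.176296; C: 0.1.
Posterior ∝ prior × likelihood. Numerator for C: 0.35·0.1 = 0.035.
Normalizing constant: 0.17·0.153841 + 0.48·0.176296 + 0.35·0.1 = 0.145775.
P(C | observation) = 0.035 / 0.145775 = 0.240096.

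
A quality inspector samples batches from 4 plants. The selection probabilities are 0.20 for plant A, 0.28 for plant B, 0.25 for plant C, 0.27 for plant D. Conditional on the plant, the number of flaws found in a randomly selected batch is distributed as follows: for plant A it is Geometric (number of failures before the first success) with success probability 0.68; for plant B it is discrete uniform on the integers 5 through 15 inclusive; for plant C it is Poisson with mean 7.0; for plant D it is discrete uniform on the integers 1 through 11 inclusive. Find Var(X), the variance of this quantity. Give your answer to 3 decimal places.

18.164

Per component, A: μ=0.470588, E[X²]=0.913495; B: μ=10, E[X²]=110; C: μ=7, E[X²]=56; D: μ=6, E[X²]=46.
E[X] = 0.2·0.470588 + 0.28·10 + 0.25·7 + 0.27·6 = 6.26412.
E[X²] = 0.2·0.913495 + 0.28·110 + 0.25·56 + 0.27·46 = 57.4027.
Var(X) = E[X²] − (E[X])² = 57.4027 − 39.2392 = 18.1635.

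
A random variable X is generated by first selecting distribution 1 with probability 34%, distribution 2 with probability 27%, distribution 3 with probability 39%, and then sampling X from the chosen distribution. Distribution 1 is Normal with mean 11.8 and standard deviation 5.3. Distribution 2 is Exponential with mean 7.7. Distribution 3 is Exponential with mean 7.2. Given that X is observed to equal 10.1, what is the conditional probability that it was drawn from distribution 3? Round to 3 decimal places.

Likelihoods f(10.1 | ·): 1: 0.0714979; 2: 0.0349825; 3: 0.0341546.
Posterior ∝ prior × likelihood. Numerator for 3: 0.39·0.0341546 = 0.0133203.
Normalizing constant: 0.34·0.0714979 + 0.27·0.0349825 + 0.39·0.0341546 = 0.0470748.
P(3 | observation) = 0.0133203 / 0.0470748 = 0.28296.

0.283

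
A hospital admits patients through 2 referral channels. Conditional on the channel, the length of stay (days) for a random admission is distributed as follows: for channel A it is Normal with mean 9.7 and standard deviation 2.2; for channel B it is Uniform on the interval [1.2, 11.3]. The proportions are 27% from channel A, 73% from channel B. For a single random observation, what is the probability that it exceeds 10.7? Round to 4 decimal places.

0.1310

Conditional on each channel, P(X > 10.7): A: 0.324718; B: 0.0594059.
By total probability, P(X > 10.7) = 0.27·0.324718 + 0.73·0.0594059 = 0.13104.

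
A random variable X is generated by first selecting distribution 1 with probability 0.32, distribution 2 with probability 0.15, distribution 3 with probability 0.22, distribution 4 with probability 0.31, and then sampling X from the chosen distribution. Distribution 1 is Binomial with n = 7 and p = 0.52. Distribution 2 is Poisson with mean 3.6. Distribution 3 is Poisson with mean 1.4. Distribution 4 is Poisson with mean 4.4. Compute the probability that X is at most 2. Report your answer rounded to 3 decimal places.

0.349

Conditional on each component, P(X ≤ 2): 1: 0.195078; 2: 0.302747; 3: 0.833498; 4: 0.185142.
By total probability, P(X ≤ 2) = 0.32·0.195078 + 0.15·0.302747 + 0.22·0.833498 + 0.31·0.185142 = 0.348601.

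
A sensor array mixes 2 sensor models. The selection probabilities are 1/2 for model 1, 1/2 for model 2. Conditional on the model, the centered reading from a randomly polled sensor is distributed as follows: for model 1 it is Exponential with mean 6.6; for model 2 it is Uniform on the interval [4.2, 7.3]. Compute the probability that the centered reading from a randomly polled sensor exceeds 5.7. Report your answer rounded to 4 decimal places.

0.4689

Conditional on each model, P(X > 5.7): 1: 0.421626; 2: 0.516129.
By total probability, P(X > 5.7) = 0.5·0.421626 + 0.5·0.516129 = 0.468878.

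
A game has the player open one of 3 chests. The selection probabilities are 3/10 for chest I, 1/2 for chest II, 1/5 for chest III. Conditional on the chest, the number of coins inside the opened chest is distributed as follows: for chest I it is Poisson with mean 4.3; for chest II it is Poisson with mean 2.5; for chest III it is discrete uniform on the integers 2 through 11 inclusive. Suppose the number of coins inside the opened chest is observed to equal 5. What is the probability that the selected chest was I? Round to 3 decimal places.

Likelihoods P(X=5 | ·): I: 0.166224; II: 0.0668009; III: 0.1.
Posterior ∝ prior × likelihood. Numerator for I: 0.3·0.166224 = 0.0498673.
Normalizing constant: 0.3·0.166224 + 0.5·0.0668009 + 0.2·0.1 = 0.103268.
P(I | observation) = 0.0498673 / 0.103268 = 0.482893.

0.483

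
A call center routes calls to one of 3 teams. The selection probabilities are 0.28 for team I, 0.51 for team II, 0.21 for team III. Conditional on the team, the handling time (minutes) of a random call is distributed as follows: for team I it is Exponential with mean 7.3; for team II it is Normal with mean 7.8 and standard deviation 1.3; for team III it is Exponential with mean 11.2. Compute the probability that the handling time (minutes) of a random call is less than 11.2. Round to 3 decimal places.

0.860

Conditional on each team, P(X < 11.2): I: 0.784382; II: 0.995544; III: 0.632121.
By total probability, P(X < 11.2) = 0.28·0.784382 + 0.51·0.995544 + 0.21·0.632121 = 0.8601.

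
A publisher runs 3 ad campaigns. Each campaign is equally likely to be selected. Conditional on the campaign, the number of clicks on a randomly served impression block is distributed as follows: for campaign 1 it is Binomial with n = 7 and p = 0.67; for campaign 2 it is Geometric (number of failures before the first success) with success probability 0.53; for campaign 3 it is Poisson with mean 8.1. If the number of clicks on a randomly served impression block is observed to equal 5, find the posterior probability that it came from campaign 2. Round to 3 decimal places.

0.030

Likelihoods P(X=5 | ·): 1: 0.30876; 2: 0.0121553; 3: 0.088198.
Posterior ∝ prior × likelihood. Numerator for 2: 0.333333·0.0121553 = 0.00405176.
Normalizing constant: 0.333333·0.30876 + 0.333333·0.0121553 + 0.333333·0.088198 = 0.136371.
P(2 | observation) = 0.00405176 / 0.136371 = 0.0297113.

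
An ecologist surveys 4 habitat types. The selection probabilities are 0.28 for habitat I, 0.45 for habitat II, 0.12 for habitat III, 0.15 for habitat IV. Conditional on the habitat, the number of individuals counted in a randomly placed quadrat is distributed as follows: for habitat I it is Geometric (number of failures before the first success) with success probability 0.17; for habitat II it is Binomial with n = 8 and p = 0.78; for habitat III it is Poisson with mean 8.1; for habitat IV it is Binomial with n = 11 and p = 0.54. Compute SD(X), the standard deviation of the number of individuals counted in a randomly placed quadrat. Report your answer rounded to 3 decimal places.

Per component, I: μ=4.88235, E[X²]=52.5571; II: μ=6.24, E[X²]=40.3104; III: μ=8.1, E[X²]=73.71; IV: μ=5.94, E[X²]=38.016.
E[X] = 0.28·4.88235 + 0.45·6.24 + 0.12·8.1 + 0.15·5.94 = 6.03806.
E[X²] = 0.28·52.5571 + 0.45·40.3104 + 0.12·73.71 + 0.15·38.016 = 47.4033.
Var(X) = E[X²] − (E[X])² = 47.4033 − 36.4582 = 10.9451.
SD(X) = √10.9451 = 3.30834.

3.308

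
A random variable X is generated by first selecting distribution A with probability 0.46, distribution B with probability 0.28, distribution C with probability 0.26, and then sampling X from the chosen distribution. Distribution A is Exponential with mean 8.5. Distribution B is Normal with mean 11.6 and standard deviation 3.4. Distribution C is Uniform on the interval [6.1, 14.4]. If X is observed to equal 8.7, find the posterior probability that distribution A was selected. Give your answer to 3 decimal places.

0.264

Likelihoods f(8.7 | ·): A: 0.0422735; B: 0.0815558; C: 0.120482.
Posterior ∝ prior × likelihood. Numerator for A: 0.46·0.0422735 = 0.0194458.
Normalizing constant: 0.46·0.0422735 + 0.28·0.0815558 + 0.26·0.120482 = 0.0736067.
P(A | observation) = 0.0194458 / 0.0736067 = 0.264185.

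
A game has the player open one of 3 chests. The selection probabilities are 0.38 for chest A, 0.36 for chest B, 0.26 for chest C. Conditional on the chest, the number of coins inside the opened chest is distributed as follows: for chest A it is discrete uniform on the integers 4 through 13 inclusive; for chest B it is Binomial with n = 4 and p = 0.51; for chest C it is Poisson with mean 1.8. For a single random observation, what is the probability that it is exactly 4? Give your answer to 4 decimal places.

0.0812

Conditional on each chest, P(X = 4): A: 0.1; B: 0.067652; C: 0.0723017.
By total probability, P(X = 4) = 0.38·0.1 + 0.36·0.067652 + 0.26·0.0723017 = 0.0811532.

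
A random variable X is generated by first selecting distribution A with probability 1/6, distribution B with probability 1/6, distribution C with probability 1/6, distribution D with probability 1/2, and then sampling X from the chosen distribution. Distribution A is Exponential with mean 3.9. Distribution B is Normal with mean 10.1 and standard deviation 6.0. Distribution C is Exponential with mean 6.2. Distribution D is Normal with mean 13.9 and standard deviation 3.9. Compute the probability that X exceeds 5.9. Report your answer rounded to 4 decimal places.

0.7173

Conditional on each component, P(X > 5.9): A: 0.220288; B: 0.758036; C: 0.386118; D: 0.97988.
By total probability, P(X > 5.9) = 0.166667·0.220288 + 0.166667·0.758036 + 0.166667·0.386118 + 0.5·0.97988 = 0.717347.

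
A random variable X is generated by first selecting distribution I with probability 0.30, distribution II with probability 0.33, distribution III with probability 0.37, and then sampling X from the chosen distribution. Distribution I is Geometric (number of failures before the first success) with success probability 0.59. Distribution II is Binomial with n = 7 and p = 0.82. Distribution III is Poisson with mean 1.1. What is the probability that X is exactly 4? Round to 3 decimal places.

0.043

Conditional on each component, P(X = 4): I: 0.016672; II: 0.0922871; III: 0.0203065.
By total probability, P(X = 4) = 0.3·0.016672 + 0.33·0.0922871 + 0.37·0.0203065 = 0.0429698.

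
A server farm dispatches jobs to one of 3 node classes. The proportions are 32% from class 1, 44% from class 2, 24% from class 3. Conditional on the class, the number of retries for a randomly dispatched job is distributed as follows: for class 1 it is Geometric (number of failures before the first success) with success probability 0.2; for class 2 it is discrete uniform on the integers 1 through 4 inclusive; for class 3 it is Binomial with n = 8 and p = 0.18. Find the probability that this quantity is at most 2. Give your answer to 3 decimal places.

0.578

Conditional on each class, P(X ≤ 2): 1: 0.488; 2: 0.5; 3: 0.83918.
By total probability, P(X ≤ 2) = 0.32·0.488 + 0.44·0.5 + 0.24·0.83918 = 0.577563.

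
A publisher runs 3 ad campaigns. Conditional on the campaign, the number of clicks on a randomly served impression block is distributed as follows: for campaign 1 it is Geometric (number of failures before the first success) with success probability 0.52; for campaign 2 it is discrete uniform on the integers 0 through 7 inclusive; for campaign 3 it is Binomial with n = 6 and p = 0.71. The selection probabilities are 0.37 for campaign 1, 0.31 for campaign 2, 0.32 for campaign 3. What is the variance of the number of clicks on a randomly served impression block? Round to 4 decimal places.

4.8170

Per component, 1: μ=0.923077, E[X²]=2.62722; 2: μ=3.5, E[X²]=17.5; 3: μ=4.26, E[X²]=19.383.
E[X] = 0.37·0.923077 + 0.31·3.5 + 0.32·4.26 = 2.78974.
E[X²] = 0.37·2.62722 + 0.31·17.5 + 0.32·19.383 = 12.5996.
Var(X) = E[X²] − (E[X])² = 12.5996 − 7.78264 = 4.81699.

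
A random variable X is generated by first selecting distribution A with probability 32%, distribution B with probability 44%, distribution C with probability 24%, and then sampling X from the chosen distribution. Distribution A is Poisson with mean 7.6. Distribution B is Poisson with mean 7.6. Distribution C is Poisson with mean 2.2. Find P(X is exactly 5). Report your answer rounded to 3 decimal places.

0.092

Conditional on each component, P(X = 5): A: 0.105742; B: 0.105742; C: 0.0475866.
By total probability, P(X = 5) = 0.32·0.105742 + 0.44·0.105742 + 0.24·0.0475866 = 0.0917849.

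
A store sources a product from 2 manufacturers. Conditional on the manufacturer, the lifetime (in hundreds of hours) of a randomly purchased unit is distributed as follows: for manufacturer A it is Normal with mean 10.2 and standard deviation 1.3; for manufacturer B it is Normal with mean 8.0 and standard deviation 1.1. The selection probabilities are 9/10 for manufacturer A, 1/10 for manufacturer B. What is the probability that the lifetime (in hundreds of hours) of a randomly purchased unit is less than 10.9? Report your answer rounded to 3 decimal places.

0.734

Conditional on each manufacturer, P(X < 10.9): A: 0.704871; B: 0.99581.
By total probability, P(X < 10.9) = 0.9·0.704871 + 0.1·0.99581 = 0.733965.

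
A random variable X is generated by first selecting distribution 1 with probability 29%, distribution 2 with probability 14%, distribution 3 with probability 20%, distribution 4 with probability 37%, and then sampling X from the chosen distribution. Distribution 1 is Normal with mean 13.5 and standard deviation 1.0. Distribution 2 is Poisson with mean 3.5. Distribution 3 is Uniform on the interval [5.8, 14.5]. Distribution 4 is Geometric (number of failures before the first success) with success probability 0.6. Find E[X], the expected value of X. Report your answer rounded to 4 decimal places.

Component means — 1: 13.5; 2: 3.5; 3: 10.15; 4: 0.666667.
E[X] = 0.29·13.5 + 0.14·3.5 + 0.2·10.15 + 0.37·0.666667 = 6.68167.

6.6817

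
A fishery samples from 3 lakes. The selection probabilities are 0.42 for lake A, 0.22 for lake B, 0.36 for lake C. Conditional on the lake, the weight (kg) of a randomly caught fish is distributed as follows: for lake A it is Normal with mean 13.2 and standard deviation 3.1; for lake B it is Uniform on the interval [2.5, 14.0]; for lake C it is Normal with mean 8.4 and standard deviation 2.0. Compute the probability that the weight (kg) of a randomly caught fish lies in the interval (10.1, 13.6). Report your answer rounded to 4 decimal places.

Conditional on each lake, P(10.1 < X < 13.6): A: 0.392679; B: 0.304348; C: 0.193001.
By total probability, P(10.1 < X < 13.6) = 0.42·0.392679 + 0.22·0.304348 + 0.36·0.193001 = 0.301362.

0.3014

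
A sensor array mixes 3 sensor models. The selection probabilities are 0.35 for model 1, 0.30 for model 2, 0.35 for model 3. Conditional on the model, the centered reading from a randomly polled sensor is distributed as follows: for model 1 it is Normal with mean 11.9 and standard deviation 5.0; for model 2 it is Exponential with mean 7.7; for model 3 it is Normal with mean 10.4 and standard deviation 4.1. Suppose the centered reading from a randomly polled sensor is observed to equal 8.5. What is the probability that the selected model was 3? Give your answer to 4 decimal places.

Likelihoods f(8.5 | ·): 1: 0.0633186; 2: 0.0430619; 3: 0.0873963.
Posterior ∝ prior × likelihood. Numerator for 3: 0.35·0.0873963 = 0.0305887.
Normalizing constant: 0.35·0.0633186 + 0.3·0.0430619 + 0.35·0.0873963 = 0.0656688.
P(3 | observation) = 0.0305887 / 0.0656688 = 0.465803.

0.4658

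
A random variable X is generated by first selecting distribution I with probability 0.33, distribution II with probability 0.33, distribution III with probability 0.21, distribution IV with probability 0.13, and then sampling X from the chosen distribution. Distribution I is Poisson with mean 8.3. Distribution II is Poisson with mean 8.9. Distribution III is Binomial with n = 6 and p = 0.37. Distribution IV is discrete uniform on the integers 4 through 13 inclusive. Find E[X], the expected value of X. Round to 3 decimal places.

Component means — I: 8.3; II: 8.9; III: 2.22; IV: 8.5.
E[X] = 0.33·8.3 + 0.33·8.9 + 0.21·2.22 + 0.13·8.5 = 7.2472.

7.247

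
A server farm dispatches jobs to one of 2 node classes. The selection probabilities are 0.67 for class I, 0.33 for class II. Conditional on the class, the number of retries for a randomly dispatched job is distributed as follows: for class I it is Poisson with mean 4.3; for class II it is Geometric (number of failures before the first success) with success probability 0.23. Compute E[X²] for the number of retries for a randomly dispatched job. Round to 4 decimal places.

For each component E[X²] = Var + (mean)², giving I: 22.79; II: 25.7637.
Overall E[X²] = 0.67·22.79 + 0.33·25.7637 = 23.7713.

23.7713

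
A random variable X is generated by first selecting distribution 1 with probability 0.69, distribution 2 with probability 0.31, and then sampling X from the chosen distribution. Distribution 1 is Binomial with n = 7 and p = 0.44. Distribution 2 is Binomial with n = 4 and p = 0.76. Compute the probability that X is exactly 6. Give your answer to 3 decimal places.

0.020

Conditional on each component, P(X = 6): 1: 0.0284448; 2: 0.
By total probability, P(X = 6) = 0.69·0.0284448 + 0.31·0 = 0.0196269.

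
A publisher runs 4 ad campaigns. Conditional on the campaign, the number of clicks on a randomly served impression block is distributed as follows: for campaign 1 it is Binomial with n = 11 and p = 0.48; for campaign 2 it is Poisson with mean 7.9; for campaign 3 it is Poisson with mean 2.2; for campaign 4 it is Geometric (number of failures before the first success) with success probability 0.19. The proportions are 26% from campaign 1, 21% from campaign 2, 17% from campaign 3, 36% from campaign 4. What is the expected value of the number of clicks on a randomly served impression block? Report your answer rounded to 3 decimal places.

Component means — 1: 5.28; 2: 7.9; 3: 2.2; 4: 4.26316.
E[X] = 0.26·5.28 + 0.21·7.9 + 0.17·2.2 + 0.36·4.26316 = 4.94054.

4.941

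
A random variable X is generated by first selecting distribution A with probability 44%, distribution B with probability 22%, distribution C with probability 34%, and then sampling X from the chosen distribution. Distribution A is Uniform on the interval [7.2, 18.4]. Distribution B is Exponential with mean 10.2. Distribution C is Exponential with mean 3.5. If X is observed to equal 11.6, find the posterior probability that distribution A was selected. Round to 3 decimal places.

0.790

Likelihoods f(11.6 | ·): A: 0.0892857; B: 0.031441; C: 0.0103886.
Posterior ∝ prior × likelihood. Numerator for A: 0.44·0.0892857 = 0.0392857.
Normalizing constant: 0.44·0.0892857 + 0.22·0.031441 + 0.34·0.0103886 = 0.0497348.
P(A | observation) = 0.0392857 / 0.0497348 = 0.789903.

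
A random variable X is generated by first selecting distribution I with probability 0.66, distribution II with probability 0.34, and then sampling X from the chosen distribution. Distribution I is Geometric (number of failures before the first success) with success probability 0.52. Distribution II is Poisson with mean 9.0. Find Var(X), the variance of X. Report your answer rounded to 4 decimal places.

Per component, I: μ=0.923077, E[X²]=2.62722; II: μ=9, E[X²]=90.
E[X] = 0.66·0.923077 + 0.34·9 = 3.66923.
E[X²] = 0.66·2.62722 + 0.34·90 = 32.334.
Var(X) = E[X²] − (E[X])² = 32.334 − 13.4633 = 18.8707.

18.8707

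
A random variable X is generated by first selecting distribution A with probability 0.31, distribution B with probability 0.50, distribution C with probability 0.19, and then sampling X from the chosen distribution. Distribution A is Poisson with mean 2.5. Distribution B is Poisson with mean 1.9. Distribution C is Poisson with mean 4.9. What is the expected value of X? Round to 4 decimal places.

2.6560

Component means — A: 2.5; B: 1.9; C: 4.9.
E[X] = 0.31·2.5 + 0.5·1.9 + 0.19·4.9 = 2.656.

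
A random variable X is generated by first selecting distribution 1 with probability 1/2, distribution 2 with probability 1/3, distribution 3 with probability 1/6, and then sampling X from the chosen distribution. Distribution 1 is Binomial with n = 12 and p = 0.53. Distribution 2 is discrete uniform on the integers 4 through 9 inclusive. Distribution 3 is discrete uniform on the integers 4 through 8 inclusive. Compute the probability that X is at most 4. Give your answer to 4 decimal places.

0.1594

Conditional on each component, P(X ≤ 4): 1: 0.141097; 2: 0.166667; 3: 0.2.
By total probability, P(X ≤ 4) = 0.5·0.141097 + 0.333333·0.166667 + 0.166667·0.2 = 0.159437.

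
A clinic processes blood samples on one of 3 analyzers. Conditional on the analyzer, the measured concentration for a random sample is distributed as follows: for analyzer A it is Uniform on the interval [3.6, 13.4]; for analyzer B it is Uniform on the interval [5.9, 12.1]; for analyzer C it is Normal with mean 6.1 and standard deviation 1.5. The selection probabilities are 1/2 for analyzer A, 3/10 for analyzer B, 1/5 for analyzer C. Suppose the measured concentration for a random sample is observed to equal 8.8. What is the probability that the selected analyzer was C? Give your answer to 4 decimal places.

0.0958

Likelihoods f(8.8 | ·): A: 0.102041; B: 0.16129; C: 0.0526334.
Posterior ∝ prior × likelihood. Numerator for C: 0.2·0.0526334 = 0.0105267.
Normalizing constant: 0.5·0.102041 + 0.3·0.16129 + 0.2·0.0526334 = 0.109934.
P(C | observation) = 0.0105267 / 0.109934 = 0.0957544.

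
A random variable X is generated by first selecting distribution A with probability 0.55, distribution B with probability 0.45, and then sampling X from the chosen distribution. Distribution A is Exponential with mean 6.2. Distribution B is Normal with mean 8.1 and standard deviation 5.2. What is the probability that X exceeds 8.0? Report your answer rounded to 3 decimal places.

0.380

Conditional on each component, P(X > 8.0): A: 0.275182; B: 0.507671.
By total probability, P(X > 8.0) = 0.55·0.275182 + 0.45·0.507671 = 0.379802.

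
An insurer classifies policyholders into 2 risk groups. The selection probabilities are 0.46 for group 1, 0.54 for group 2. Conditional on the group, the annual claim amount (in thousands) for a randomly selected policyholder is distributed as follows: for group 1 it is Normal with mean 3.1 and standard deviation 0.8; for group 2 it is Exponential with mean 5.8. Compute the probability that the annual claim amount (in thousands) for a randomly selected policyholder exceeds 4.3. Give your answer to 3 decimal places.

Conditional on each group, P(X > 4.3): 1: 0.0668072; 2: 0.476456.
By total probability, P(X > 4.3) = 0.46·0.0668072 + 0.54·0.476456 = 0.288018.

0.288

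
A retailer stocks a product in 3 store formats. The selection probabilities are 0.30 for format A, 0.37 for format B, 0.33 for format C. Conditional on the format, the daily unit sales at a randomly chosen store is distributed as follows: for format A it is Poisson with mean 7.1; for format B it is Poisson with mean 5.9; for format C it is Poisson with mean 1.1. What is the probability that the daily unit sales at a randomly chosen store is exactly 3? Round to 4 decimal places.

Conditional on each format, P(X = 3): A: 0.049219; B: 0.0937707; C: 0.0738419.
By total probability, P(X = 3) = 0.3·0.049219 + 0.37·0.0937707 + 0.33·0.0738419 = 0.0738287.

0.0738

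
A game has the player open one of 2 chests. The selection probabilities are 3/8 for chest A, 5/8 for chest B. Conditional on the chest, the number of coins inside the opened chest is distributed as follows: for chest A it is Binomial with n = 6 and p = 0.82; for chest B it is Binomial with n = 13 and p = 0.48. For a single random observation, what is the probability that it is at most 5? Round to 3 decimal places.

0.475

Conditional on each chest, P(X ≤ 5): A: 0.695993; B: 0.342697.
By total probability, P(X ≤ 5) = 0.375·0.695993 + 0.625·0.342697 = 0.475183.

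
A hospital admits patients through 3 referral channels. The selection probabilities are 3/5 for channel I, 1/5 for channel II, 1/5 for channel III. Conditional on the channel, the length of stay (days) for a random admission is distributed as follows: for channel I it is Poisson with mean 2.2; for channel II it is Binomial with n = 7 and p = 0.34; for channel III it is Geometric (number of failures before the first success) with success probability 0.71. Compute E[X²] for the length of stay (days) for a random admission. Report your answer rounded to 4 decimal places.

For each component E[X²] = Var + (mean)², giving I: 7.04; II: 7.2352; III: 0.742115.
Overall E[X²] = 0.6·7.04 + 0.2·7.2352 + 0.2·0.742115 = 5.81946.

5.8195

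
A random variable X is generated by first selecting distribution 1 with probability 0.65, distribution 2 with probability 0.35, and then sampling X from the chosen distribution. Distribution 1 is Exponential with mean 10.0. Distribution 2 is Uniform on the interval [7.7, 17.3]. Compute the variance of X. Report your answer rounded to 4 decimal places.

Per component, 1: μ=10, E[X²]=200; 2: μ=12.5, E[X²]=163.93.
E[X] = 0.65·10 + 0.35·12.5 = 10.875.
E[X²] = 0.65·200 + 0.35·163.93 = 187.375.
Var(X) = E[X²] − (E[X])² = 187.375 − 118.266 = 69.1099.

69.1099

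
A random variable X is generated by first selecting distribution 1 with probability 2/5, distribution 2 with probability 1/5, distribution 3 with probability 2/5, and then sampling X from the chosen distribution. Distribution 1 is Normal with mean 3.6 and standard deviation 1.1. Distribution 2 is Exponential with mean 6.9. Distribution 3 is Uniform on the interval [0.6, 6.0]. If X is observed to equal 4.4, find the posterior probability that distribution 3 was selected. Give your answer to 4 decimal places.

Likelihoods f(4.4 | ·): 1: 0.278396; 2: 0.0765966; 3: 0.185185.
Posterior ∝ prior × likelihood. Numerator for 3: 0.4·0.185185 = 0.0740741.
Normalizing constant: 0.4·0.278396 + 0.2·0.0765966 + 0.4·0.185185 = 0.200752.
P(3 | observation) = 0.0740741 / 0.200752 = 0.368984.

0.3690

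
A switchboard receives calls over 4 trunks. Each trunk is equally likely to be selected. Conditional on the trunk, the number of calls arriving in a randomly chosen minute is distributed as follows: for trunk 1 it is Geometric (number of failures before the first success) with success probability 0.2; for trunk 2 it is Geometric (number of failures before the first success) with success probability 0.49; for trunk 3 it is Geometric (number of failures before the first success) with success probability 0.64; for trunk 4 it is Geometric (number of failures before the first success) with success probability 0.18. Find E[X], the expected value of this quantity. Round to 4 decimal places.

2.5397

Component means — 1: 4; 2: 1.04082; 3: 0.5625; 4: 4.55556.
E[X] = 0.25·4 + 0.25·1.04082 + 0.25·0.5625 + 0.25·4.55556 = 2.53972.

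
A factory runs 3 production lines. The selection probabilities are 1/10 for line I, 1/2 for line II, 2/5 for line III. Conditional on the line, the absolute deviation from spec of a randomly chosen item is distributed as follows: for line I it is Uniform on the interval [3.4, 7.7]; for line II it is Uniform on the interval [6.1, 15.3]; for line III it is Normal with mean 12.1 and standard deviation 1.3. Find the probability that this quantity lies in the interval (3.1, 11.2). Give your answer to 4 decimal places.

Conditional on each line, P(3.1 < X < 11.2): I: 1; II: 0.554348; III: 0.244372.
By total probability, P(3.1 < X < 11.2) = 0.1·1 + 0.5·0.554348 + 0.4·0.244372 = 0.474923.

0.4749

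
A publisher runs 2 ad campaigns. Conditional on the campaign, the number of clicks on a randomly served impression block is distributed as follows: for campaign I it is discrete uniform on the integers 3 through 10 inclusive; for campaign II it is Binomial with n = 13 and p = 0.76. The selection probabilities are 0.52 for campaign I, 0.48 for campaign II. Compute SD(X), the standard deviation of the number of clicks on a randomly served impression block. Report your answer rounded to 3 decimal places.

2.592

Per component, I: μ=6.5, E[X²]=47.5; II: μ=9.88, E[X²]=99.9856.
E[X] = 0.52·6.5 + 0.48·9.88 = 8.1224.
E[X²] = 0.52·47.5 + 0.48·99.9856 = 72.6931.
Var(X) = E[X²] − (E[X])² = 72.6931 − 65.9734 = 6.71971.
SD(X) = √6.71971 = 2.59224.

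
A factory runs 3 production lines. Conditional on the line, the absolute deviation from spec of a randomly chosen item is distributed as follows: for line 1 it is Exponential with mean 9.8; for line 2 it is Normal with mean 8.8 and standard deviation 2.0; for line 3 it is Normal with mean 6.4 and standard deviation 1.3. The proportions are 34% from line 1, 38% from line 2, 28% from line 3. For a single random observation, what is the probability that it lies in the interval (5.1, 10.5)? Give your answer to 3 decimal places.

Conditional on each line, P(5.1 < X < 10.5): 1: 0.251759; 2: 0.770181; 3: 0.840539.
By total probability, P(5.1 < X < 10.5) = 0.34·0.251759 + 0.38·0.770181 + 0.28·0.840539 = 0.613618.

0.614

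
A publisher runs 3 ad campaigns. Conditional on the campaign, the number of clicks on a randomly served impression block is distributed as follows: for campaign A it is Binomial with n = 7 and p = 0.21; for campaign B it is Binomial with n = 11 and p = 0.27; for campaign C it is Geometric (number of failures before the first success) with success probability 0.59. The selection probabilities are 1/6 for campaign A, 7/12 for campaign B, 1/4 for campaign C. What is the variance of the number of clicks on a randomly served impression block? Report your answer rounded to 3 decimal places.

Per component, A: μ=1.47, E[X²]=3.3222; B: μ=2.97, E[X²]=10.989; C: μ=0.694915, E[X²]=1.66073.
E[X] = 0.166667·1.47 + 0.583333·2.97 + 0.25·0.694915 = 2.15123.
E[X²] = 0.166667·3.3222 + 0.583333·10.989 + 0.25·1.66073 = 7.37913.
Var(X) = E[X²] − (E[X])² = 7.37913 − 4.62779 = 2.75135.

2.751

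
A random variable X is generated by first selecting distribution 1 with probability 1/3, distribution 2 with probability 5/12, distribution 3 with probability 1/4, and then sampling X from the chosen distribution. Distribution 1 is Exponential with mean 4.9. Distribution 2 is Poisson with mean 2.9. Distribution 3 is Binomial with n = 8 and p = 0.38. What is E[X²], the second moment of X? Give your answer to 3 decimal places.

For each component E[X²] = Var + (mean)², giving 1: 48.02; 2: 11.31; 3: 11.1264.
Overall E[X²] = 0.333333·48.02 + 0.416667·11.31 + 0.25·11.1264 = 23.5008.

23.501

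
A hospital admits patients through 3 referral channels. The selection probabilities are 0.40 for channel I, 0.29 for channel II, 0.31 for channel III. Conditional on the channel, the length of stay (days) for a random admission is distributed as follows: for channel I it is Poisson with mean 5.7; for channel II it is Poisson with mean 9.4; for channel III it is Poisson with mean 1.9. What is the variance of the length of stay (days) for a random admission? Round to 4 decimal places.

14.0305

Per component, I: μ=5.7, E[X²]=38.19; II: μ=9.4, E[X²]=97.76; III: μ=1.9, E[X²]=5.51.
E[X] = 0.4·5.7 + 0.29·9.4 + 0.31·1.9 = 5.595.
E[X²] = 0.4·38.19 + 0.29·97.76 + 0.31·5.51 = 45.3345.
Var(X) = E[X²] − (E[X])² = 45.3345 − 31.304 = 14.0305.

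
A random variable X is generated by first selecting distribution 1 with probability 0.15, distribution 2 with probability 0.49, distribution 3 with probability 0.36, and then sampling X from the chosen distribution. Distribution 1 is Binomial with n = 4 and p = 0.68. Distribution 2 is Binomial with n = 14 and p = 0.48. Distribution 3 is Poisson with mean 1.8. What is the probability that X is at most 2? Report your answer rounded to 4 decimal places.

Conditional on each component, P(X ≤ 2): 1: 0.383713; 2: 0.00966686; 3: 0.730621.
By total probability, P(X ≤ 2) = 0.15·0.383713 + 0.49·0.00966686 + 0.36·0.730621 = 0.325317.

0.3253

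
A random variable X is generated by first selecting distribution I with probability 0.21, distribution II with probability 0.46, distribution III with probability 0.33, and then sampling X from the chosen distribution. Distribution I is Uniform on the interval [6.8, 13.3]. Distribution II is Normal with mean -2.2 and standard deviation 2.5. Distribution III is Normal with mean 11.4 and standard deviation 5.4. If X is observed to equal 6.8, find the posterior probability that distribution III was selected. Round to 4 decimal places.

Likelihoods f(6.8 | ·): I: 0.153846; II: 0.000244761; III: 0.0513976.
Posterior ∝ prior × likelihood. Numerator for III: 0.33·0.0513976 = 0.0169612.
Normalizing constant: 0.21·0.153846 + 0.46·0.000244761 + 0.33·0.0513976 = 0.0493815.
P(III | observation) = 0.0169612 / 0.0493815 = 0.343473.

0.3435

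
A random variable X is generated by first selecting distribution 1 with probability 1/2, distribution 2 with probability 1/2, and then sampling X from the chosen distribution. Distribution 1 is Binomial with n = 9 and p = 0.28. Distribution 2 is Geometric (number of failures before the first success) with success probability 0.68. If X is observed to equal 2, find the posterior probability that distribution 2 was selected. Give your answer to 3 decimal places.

0.197

Likelihoods P(X=2 | ·): 1: 0.283104; 2: 0.069632.
Posterior ∝ prior × likelihood. Numerator for 2: 0.5·0.069632 = 0.034816.
Normalizing constant: 0.5·0.283104 + 0.5·0.069632 = 0.176368.
P(2 | observation) = 0.034816 / 0.176368 = 0.197405.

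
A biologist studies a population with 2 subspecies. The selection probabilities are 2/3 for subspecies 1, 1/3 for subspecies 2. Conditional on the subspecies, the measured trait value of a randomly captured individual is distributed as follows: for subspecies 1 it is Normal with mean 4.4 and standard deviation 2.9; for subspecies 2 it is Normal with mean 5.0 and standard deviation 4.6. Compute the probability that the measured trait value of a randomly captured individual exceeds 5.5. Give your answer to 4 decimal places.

Conditional on each subspecies, P(X > 5.5): 1: 0.352229; 2: 0.456722.
By total probability, P(X > 5.5) = 0.666667·0.352229 + 0.333333·0.456722 = 0.38706.

0.3871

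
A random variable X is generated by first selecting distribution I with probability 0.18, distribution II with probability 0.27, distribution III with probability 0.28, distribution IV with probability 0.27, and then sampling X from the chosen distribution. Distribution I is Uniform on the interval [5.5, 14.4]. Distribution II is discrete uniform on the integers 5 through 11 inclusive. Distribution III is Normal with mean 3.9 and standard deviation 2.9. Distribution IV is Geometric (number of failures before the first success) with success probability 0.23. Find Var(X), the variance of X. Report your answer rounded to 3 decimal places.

Per component, I: μ=9.95, E[X²]=105.603; II: μ=8, E[X²]=68; III: μ=3.9, E[X²]=23.62; IV: μ=3.34783, E[X²]=25.7637.
E[X] = 0.18·9.95 + 0.27·8 + 0.28·3.9 + 0.27·3.34783 = 5.94691.
E[X²] = 0.18·105.603 + 0.27·68 + 0.28·23.62 + 0.27·25.7637 = 50.9384.
Var(X) = E[X²] − (E[X])² = 50.9384 − 35.3658 = 15.5726.

15.573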